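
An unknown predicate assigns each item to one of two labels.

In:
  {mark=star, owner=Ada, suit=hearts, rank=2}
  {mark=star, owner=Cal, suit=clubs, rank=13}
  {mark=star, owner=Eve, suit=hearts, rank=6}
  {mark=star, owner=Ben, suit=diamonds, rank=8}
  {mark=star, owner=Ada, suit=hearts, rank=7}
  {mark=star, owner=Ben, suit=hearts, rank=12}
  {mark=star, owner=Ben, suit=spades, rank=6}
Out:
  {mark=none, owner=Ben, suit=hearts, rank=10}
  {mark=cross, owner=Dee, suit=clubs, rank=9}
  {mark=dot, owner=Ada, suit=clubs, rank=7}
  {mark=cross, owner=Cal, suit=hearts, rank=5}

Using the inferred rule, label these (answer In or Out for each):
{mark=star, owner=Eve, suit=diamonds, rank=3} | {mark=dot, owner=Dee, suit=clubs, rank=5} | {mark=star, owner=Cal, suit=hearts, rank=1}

In, Out, In

Comparing the two groups points to one rule — mark is star.
{mark=star, owner=Eve, suit=diamonds, rank=3}: mark is star — passes, so In. {mark=dot, owner=Dee, suit=clubs, rank=5}: mark is dot — fails the rule, so Out. {mark=star, owner=Cal, suit=hearts, rank=1}: mark is star — passes, so In.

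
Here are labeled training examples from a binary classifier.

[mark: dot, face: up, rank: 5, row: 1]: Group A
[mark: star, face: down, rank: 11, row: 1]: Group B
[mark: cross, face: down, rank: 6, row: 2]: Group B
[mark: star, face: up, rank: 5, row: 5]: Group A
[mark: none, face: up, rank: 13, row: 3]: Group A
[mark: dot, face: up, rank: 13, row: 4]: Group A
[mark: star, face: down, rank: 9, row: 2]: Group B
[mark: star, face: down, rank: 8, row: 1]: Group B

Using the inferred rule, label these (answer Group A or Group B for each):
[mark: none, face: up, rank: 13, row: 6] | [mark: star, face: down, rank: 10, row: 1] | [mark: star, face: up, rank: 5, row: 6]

Group A, Group B, Group A

Every 'Group A' example satisfies: face is up. None of the 'Group B' examples do.
Group A: [mark: none, face: up, rank: 13, row: 6], since face is up.
Group B: [mark: star, face: down, rank: 10, row: 1], since face is down.
Group A: [mark: star, face: up, rank: 5, row: 6], since face is up.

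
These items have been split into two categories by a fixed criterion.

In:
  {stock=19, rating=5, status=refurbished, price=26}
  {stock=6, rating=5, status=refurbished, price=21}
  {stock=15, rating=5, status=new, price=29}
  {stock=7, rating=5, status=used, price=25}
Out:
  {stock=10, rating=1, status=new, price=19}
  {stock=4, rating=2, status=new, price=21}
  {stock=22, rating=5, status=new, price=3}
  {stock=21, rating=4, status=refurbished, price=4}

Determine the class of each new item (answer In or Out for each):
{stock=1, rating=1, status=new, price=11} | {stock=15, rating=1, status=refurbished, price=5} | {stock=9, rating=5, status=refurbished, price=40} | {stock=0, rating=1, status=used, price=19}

All 'In' examples share one property — price ≥ 4 AND rating = 5 — and every 'Out' example lacks it.
{stock=1, rating=1, status=new, price=11}: price = 11, rating = 1 — fails this test, so Out. {stock=15, rating=1, status=refurbished, price=5}: price = 5, rating = 1 — fails this test, so Out. {stock=9, rating=5, status=refurbished, price=40}: price = 40, rating = 5 — satisfies this, so In. {stock=0, rating=1, status=used, price=19}: price = 19, rating = 1 — fails this test, so Out.

Out, Out, In, Out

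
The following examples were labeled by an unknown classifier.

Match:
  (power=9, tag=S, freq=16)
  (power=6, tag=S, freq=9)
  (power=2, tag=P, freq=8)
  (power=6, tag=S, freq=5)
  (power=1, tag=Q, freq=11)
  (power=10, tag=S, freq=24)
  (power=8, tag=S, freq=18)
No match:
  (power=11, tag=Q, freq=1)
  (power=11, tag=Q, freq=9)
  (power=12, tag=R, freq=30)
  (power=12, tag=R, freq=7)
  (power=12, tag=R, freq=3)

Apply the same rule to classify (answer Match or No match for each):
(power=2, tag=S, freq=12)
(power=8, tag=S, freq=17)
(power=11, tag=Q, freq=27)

Match, Match, No match

Rule: power ≤ 10. This holds for each 'Match' example and fails for each 'No match' one.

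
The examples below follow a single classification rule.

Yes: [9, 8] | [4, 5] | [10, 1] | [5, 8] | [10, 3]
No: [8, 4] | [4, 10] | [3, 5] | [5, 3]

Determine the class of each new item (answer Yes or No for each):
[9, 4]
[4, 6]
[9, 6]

Yes, No, Yes

The distinguishing property — sum is odd — holds for all the 'Yes' cases and none of the 'No' cases.
[9, 4]: 9+4 = 13 — qualifies, so Yes. [4, 6]: 4+6 = 10 — fails this test, so No. [9, 6]: 9+6 = 15 — qualifies, so Yes.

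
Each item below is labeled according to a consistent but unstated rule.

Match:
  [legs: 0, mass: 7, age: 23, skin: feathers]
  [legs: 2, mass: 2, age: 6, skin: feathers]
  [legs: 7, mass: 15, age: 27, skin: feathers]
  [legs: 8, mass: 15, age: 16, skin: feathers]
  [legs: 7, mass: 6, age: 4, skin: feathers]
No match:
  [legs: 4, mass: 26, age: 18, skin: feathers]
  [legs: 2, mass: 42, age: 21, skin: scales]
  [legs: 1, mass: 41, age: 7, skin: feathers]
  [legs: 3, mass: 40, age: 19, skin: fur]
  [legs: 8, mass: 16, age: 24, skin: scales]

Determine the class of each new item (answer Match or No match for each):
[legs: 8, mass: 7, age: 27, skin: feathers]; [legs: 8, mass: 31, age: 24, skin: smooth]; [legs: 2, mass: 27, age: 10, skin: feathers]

Match, No match, No match

The pattern is that an item is 'Match' exactly when: mass ≤ 15.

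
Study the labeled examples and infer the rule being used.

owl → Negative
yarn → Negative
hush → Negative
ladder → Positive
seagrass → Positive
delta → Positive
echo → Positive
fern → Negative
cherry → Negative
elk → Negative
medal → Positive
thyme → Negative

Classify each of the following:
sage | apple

Positive, Positive

The rule appears to be: has ≥ 2 vowels.
sage: 2 vowels — passes, so Positive. apple: 2 vowels — passes, so Positive.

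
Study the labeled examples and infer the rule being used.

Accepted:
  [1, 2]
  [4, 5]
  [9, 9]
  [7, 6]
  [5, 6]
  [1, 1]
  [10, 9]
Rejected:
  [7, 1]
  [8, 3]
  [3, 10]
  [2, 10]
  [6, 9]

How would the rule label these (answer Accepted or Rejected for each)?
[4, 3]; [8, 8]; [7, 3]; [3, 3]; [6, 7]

Accepted, Accepted, Rejected, Accepted, Accepted

Rule: |first − second| ≤ 1. This holds for each 'Accepted' example and fails for each 'Rejected' one.
[4, 3] — |4−3| = 1, hence Accepted. [8, 8] — |8−8| = 0, hence Accepted. [7, 3] — |7−3| = 4, hence Rejected. [3, 3] — |3−3| = 0, hence Accepted. [6, 7] — |6−7| = 1, hence Accepted.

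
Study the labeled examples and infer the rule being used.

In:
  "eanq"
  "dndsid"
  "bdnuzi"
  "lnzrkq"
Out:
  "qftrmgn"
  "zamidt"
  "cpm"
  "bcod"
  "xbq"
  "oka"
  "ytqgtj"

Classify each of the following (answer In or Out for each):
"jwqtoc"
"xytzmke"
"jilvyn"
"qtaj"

Rule: even length AND contains 'n'. This holds for each 'In' example and fails for each 'Out' one.
"jwqtoc" → length 6, no 'n' → Out. "xytzmke" → length 7, no 'n' → Out. "jilvyn" → length 6, has 'n' → In. "qtaj" → length 4, no 'n' → Out.

Out, Out, In, Out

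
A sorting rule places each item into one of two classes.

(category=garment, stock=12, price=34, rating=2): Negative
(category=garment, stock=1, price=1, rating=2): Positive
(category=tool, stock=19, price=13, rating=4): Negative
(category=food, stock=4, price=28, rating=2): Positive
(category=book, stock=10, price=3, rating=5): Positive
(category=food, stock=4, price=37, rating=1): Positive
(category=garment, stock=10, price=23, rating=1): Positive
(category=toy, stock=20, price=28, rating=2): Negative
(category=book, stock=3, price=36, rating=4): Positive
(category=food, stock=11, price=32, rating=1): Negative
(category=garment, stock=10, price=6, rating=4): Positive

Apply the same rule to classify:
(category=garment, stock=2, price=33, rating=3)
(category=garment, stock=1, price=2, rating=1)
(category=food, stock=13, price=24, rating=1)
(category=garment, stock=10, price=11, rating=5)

Positive, Positive, Negative, Positive

A rule that fits every label: stock ≤ 10 — true of each 'Positive' example, false of each 'Negative' one.
(category=garment, stock=2, price=33, rating=3): stock = 2, checks out → Positive. (category=garment, stock=1, price=2, rating=1): stock = 1, checks out → Positive. (category=food, stock=13, price=24, rating=1): stock = 13, does not fit → Negative. (category=garment, stock=10, price=11, rating=5): stock = 10, checks out → Positive.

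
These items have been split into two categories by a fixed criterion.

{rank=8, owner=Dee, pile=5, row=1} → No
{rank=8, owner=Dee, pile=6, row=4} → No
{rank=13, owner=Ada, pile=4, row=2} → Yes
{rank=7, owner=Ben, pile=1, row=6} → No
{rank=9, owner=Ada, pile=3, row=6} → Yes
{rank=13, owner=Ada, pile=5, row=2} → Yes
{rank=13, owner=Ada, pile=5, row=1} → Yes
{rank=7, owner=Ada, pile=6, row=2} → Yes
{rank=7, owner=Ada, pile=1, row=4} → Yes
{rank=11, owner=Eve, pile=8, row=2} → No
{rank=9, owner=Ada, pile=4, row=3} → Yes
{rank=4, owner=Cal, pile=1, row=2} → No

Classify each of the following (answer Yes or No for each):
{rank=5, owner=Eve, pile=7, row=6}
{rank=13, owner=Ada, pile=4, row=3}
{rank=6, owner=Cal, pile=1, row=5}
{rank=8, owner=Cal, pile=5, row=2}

The distinguishing property — owner is Ada — holds for all the 'Yes' cases and none of the 'No' cases.
{rank=5, owner=Eve, pile=7, row=6} — owner is Eve, hence No. {rank=13, owner=Ada, pile=4, row=3} — owner is Ada, hence Yes. {rank=6, owner=Cal, pile=1, row=5} — owner is Cal, hence No. {rank=8, owner=Cal, pile=5, row=2} — owner is Cal, hence No.

No, Yes, No, No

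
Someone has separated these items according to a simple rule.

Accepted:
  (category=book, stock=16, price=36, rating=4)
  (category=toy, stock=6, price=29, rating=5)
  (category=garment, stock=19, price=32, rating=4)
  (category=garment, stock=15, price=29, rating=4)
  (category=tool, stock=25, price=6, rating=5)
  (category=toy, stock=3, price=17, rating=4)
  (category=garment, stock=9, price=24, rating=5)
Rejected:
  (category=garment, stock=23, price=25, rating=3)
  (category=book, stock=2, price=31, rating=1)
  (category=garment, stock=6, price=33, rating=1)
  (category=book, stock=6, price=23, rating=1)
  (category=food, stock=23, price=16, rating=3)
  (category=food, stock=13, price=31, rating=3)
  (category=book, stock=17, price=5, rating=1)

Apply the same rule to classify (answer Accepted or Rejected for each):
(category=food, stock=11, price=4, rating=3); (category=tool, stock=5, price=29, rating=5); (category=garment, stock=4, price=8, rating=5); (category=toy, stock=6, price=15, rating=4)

A rule that fits every label: rating ≥ 4 — true of each 'Accepted' example, false of each 'Rejected' one.
(category=food, stock=11, price=4, rating=3) — rating = 3, hence Rejected.
(category=tool, stock=5, price=29, rating=5) — rating = 5, hence Accepted.
(category=garment, stock=4, price=8, rating=5) — rating = 5, hence Accepted.
(category=toy, stock=6, price=15, rating=4) — rating = 4, hence Accepted.

Rejected, Accepted, Accepted, Accepted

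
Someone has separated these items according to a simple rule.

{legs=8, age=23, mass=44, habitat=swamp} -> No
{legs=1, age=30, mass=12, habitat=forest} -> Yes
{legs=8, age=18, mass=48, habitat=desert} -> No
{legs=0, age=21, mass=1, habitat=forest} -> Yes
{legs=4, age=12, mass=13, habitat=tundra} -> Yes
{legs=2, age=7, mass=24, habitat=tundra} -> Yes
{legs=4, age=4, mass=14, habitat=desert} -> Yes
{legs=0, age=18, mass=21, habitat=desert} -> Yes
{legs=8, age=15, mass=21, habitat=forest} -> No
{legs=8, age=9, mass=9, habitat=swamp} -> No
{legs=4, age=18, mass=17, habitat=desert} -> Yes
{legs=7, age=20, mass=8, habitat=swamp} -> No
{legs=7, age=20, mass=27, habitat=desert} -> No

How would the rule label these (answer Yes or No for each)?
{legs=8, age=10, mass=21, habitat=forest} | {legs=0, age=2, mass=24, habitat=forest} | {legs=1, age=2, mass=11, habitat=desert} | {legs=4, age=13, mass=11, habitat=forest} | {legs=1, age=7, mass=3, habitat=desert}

No, Yes, Yes, Yes, Yes

'Yes' ⟺ legs ≤ 4.
{legs=8, age=10, mass=21, habitat=forest}: No (legs = 8). {legs=0, age=2, mass=24, habitat=forest}: Yes (legs = 0). {legs=1, age=2, mass=11, habitat=desert}: Yes (legs = 1). {legs=4, age=13, mass=11, habitat=forest}: Yes (legs = 4). {legs=1, age=7, mass=3, habitat=desert}: Yes (legs = 1).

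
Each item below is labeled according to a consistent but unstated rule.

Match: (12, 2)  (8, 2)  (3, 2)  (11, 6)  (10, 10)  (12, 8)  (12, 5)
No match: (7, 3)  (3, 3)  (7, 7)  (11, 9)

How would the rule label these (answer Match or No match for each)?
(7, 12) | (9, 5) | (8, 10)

Match, No match, Match

All 'Match' examples share one property — product is even — and every 'No match' example lacks it.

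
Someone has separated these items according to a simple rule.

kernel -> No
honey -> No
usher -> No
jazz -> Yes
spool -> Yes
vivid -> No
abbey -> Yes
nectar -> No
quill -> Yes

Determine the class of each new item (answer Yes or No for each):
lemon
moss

The simplest hypothesis consistent with all the labels is: has a double letter.
lemon → no doubled letter → No. moss → 'ss' doubled → Yes.

No, Yes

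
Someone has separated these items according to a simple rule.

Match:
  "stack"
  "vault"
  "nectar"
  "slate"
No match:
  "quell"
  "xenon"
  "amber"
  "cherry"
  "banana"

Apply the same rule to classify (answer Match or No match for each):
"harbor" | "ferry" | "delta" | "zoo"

No match, No match, Match, No match

Rule: contains 't'. This holds for each 'Match' example and fails for each 'No match' one.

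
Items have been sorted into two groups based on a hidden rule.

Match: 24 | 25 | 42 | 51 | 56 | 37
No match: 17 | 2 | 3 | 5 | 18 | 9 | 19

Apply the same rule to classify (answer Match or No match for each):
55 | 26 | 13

All 'Match' examples share one property — at least 24 — and every 'No match' example lacks it.
55 → 55 ≥ 24 → Match. 26 → 26 ≥ 24 → Match. 13 → 13 < 24 → No match.

Match, Match, No match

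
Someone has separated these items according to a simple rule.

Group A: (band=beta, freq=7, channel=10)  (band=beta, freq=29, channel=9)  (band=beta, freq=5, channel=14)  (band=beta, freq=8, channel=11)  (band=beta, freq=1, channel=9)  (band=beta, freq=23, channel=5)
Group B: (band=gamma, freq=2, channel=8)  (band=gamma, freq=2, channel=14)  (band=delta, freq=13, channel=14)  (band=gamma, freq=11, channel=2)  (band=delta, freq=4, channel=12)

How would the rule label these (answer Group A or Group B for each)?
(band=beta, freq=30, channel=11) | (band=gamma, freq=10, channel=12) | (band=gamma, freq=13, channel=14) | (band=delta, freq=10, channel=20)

The common property of the 'Group A' items is: band is beta. No 'Group B' item has it.
(band=beta, freq=30, channel=11) — band is beta, hence Group A.
(band=gamma, freq=10, channel=12) — band is gamma, hence Group B.
(band=gamma, freq=13, channel=14) — band is gamma, hence Group B.
(band=delta, freq=10, channel=20) — band is delta, hence Group B.

Group A, Group B, Group B, Group B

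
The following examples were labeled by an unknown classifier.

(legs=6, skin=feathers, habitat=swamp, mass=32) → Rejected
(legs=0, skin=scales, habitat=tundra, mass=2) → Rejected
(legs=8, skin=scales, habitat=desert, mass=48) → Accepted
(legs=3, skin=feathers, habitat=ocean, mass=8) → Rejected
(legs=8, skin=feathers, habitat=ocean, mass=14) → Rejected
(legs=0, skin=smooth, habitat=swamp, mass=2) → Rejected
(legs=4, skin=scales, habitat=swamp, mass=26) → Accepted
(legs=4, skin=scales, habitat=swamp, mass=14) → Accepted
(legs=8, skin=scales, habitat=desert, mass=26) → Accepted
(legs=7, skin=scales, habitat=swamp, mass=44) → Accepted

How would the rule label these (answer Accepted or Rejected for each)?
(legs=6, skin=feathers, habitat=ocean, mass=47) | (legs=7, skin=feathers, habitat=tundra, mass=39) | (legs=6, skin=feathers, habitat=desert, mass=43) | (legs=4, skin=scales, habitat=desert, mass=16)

Rejected, Rejected, Rejected, Accepted

The simplest hypothesis consistent with all the labels is: skin is scales AND legs ≥ 3.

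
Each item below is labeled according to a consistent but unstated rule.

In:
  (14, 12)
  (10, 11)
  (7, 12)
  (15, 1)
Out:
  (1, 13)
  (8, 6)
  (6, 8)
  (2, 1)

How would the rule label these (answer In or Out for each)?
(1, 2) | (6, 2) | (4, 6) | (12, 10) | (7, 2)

The common property of the 'In' items is: sum ≥ 16. No 'Out' item has it.
Out: (1, 2), since 1+2 = 3.
Out: (6, 2), since 6+2 = 8.
Out: (4, 6), since 4+6 = 10.
In: (12, 10), since 12+10 = 22.
Out: (7, 2), since 7+2 = 9.

Out, Out, Out, In, Out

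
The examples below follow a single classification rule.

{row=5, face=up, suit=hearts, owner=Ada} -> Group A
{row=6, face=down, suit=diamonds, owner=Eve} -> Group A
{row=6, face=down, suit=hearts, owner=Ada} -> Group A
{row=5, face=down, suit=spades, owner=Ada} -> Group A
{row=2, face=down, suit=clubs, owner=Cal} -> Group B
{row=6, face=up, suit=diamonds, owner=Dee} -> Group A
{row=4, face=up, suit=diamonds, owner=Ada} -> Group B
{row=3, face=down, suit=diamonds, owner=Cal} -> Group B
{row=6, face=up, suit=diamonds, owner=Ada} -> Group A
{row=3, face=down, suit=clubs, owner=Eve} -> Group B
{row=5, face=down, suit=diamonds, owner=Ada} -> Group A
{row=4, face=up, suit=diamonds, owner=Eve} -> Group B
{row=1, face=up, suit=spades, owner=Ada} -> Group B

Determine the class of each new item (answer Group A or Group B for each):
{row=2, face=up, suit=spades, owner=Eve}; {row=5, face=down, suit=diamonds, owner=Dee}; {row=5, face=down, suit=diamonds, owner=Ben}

Group B, Group A, Group A

All 'Group A' examples share one property — row ≥ 5 — and every 'Group B' example lacks it.
Group B: {row=2, face=up, suit=spades, owner=Eve}, since row = 2. Group A: {row=5, face=down, suit=diamonds, owner=Dee}, since row = 5. Group A: {row=5, face=down, suit=diamonds, owner=Ben}, since row = 5.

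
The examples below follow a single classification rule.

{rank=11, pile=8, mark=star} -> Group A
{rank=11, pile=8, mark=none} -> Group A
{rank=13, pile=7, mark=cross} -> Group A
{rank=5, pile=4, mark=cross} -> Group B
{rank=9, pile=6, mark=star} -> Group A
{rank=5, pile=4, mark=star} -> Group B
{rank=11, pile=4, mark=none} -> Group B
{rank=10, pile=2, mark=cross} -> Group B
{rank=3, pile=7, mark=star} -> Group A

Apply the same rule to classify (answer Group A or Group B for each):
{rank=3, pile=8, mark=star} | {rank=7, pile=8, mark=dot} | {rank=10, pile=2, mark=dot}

The simplest hypothesis consistent with all the labels is: pile ≥ 6.
Group A: {rank=3, pile=8, mark=star}, since pile = 8.
Group A: {rank=7, pile=8, mark=dot}, since pile = 8.
Group B: {rank=10, pile=2, mark=dot}, since pile = 2.

Group A, Group A, Group B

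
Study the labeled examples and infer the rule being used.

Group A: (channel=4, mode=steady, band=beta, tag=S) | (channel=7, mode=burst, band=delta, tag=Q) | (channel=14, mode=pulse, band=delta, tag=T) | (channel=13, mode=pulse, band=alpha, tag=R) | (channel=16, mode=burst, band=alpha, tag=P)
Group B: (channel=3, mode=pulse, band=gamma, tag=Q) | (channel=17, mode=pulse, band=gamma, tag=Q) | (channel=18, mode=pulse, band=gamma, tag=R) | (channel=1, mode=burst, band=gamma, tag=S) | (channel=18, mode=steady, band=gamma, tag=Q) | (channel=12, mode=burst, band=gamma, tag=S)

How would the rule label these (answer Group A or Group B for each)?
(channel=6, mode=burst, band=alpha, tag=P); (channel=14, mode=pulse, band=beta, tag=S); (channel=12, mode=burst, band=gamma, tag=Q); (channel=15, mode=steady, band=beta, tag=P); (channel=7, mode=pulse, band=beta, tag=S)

One predicate separates the groups cleanly: band is not gamma.
Group A: (channel=6, mode=burst, band=alpha, tag=P), since band is alpha. Group A: (channel=14, mode=pulse, band=beta, tag=S), since band is beta. Group B: (channel=12, mode=burst, band=gamma, tag=Q), since band is gamma. Group A: (channel=15, mode=steady, band=beta, tag=P), since band is beta. Group A: (channel=7, mode=pulse, band=beta, tag=S), since band is beta.

Group A, Group A, Group B, Group A, Group A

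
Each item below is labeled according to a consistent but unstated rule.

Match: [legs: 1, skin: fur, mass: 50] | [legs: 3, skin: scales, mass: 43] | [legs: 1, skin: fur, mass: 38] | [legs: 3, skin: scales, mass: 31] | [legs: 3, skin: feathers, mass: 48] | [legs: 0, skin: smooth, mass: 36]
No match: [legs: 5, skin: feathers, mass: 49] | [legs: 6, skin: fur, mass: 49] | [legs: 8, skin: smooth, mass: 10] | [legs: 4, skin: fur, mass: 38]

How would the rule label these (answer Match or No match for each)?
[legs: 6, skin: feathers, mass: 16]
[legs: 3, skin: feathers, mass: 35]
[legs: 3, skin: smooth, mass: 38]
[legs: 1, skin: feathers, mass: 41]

Rule: legs ≤ 3. This holds for each 'Match' example and fails for each 'No match' one.
[legs: 6, skin: feathers, mass: 16] — legs = 6, hence No match. [legs: 3, skin: feathers, mass: 35] — legs = 3, hence Match. [legs: 3, skin: smooth, mass: 38] — legs = 3, hence Match. [legs: 1, skin: feathers, mass: 41] — legs = 1, hence Match.

No match, Match, Match, Match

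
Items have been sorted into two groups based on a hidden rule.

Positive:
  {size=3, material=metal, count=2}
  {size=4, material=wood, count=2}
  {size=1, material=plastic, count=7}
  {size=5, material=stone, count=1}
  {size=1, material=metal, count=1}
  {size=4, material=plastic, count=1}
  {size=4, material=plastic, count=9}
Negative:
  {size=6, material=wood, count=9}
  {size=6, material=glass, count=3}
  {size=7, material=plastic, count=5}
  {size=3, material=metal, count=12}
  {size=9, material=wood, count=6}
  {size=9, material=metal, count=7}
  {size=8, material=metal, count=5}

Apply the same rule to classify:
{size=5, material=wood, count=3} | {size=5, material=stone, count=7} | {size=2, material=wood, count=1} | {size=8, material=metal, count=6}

All 'Positive' examples share one property — count ≤ 9 AND size ≤ 5 — and every 'Negative' example lacks it.

Positive, Positive, Positive, Negative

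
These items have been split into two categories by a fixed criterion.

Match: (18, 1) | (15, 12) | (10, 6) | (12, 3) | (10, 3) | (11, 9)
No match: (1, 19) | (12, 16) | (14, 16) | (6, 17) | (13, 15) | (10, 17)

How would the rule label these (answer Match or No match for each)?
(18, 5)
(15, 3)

Match, Match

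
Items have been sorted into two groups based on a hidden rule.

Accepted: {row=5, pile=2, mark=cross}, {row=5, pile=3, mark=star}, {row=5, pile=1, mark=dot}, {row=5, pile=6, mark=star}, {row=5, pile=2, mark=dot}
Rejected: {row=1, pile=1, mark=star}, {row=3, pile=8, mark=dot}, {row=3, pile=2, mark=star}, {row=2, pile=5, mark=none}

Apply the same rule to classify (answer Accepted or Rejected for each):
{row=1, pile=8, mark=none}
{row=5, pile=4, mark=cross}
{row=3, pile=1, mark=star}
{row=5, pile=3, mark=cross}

Rejected, Accepted, Rejected, Accepted

Every 'Accepted' example satisfies: row = 5. None of the 'Rejected' examples do.
{row=1, pile=8, mark=none} → row = 1 → Rejected. {row=5, pile=4, mark=cross} → row = 5 → Accepted. {row=3, pile=1, mark=star} → row = 3 → Rejected. {row=5, pile=3, mark=cross} → row = 5 → Accepted.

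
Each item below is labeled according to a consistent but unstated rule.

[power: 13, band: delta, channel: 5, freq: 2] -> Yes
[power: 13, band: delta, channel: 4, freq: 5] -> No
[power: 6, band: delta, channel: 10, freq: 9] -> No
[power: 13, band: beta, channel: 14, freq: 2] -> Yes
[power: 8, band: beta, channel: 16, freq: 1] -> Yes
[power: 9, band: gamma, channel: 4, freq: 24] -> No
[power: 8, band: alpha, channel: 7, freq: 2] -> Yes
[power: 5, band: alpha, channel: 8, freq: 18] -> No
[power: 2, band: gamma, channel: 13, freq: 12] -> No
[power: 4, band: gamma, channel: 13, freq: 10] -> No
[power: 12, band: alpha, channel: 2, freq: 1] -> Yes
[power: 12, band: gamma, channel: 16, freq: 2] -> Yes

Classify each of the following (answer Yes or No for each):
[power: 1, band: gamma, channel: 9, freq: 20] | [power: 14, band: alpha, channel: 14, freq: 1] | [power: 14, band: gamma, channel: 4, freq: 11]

No, Yes, No

The simplest hypothesis consistent with all the labels is: freq ≤ 2.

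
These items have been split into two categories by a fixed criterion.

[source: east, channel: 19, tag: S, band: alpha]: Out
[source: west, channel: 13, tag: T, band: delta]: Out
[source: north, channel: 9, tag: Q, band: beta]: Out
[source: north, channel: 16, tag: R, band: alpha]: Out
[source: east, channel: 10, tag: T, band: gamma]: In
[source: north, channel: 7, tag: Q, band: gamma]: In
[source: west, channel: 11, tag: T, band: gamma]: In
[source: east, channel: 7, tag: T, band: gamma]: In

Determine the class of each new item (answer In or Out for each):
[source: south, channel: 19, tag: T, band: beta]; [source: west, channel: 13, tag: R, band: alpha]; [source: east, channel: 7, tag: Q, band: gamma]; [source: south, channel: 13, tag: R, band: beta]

Out, Out, In, Out

The simplest hypothesis consistent with all the labels is: band is gamma.
[source: south, channel: 19, tag: T, band: beta]: band is beta — fails the rule, so Out. [source: west, channel: 13, tag: R, band: alpha]: band is alpha — fails the rule, so Out. [source: east, channel: 7, tag: Q, band: gamma]: band is gamma — fits, so In. [source: south, channel: 13, tag: R, band: beta]: band is beta — fails the rule, so Out.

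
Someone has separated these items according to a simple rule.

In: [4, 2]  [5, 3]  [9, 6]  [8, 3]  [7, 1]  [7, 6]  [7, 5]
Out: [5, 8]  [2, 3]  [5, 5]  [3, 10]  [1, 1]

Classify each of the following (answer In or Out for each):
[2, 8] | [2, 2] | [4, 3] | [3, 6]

The simplest hypothesis consistent with all the labels is: first > second.

Out, Out, In, Out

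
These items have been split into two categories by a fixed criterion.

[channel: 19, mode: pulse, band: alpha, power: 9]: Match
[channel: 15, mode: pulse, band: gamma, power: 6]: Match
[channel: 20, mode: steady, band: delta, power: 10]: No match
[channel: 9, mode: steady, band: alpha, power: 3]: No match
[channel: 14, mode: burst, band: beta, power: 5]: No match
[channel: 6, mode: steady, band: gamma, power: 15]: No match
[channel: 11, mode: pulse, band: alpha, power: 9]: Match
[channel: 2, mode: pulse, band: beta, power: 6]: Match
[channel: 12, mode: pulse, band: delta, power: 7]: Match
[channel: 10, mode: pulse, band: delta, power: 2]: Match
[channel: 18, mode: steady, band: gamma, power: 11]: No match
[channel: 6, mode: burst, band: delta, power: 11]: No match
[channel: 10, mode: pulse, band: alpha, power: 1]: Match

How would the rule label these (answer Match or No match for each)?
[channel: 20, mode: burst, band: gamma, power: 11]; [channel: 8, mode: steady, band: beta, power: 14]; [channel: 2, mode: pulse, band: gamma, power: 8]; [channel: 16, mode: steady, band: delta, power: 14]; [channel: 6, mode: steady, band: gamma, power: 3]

No match, No match, Match, No match, No match

All 'Match' examples share one property — mode is pulse — and every 'No match' example lacks it.
[channel: 20, mode: burst, band: gamma, power: 11] — mode is burst, hence No match.
[channel: 8, mode: steady, band: beta, power: 14] — mode is steady, hence No match.
[channel: 2, mode: pulse, band: gamma, power: 8] — mode is pulse, hence Match.
[channel: 16, mode: steady, band: delta, power: 14] — mode is steady, hence No match.
[channel: 6, mode: steady, band: gamma, power: 3] — mode is steady, hence No match.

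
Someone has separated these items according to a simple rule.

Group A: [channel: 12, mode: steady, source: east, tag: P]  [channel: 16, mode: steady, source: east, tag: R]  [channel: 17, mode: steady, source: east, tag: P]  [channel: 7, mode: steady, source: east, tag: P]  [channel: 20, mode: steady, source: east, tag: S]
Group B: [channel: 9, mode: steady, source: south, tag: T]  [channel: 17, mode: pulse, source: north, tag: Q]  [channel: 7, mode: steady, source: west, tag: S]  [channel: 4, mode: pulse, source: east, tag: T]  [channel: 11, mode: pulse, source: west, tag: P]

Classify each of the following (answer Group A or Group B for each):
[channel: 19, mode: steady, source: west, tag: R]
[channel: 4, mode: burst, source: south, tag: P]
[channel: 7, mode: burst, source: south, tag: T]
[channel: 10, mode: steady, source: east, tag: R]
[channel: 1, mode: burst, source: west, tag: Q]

Group B, Group B, Group B, Group A, Group B

A rule that fits every label: mode is steady AND source is east — true of each 'Group A' example, false of each 'Group B' one.
[channel: 19, mode: steady, source: west, tag: R]: mode is steady, source is west, does not pass → Group B. [channel: 4, mode: burst, source: south, tag: P]: mode is burst, source is south, does not pass → Group B. [channel: 7, mode: burst, source: south, tag: T]: mode is burst, source is south, does not pass → Group B. [channel: 10, mode: steady, source: east, tag: R]: mode is steady, source is east, meets the rule → Group A. [channel: 1, mode: burst, source: west, tag: Q]: mode is burst, source is west, does not pass → Group B.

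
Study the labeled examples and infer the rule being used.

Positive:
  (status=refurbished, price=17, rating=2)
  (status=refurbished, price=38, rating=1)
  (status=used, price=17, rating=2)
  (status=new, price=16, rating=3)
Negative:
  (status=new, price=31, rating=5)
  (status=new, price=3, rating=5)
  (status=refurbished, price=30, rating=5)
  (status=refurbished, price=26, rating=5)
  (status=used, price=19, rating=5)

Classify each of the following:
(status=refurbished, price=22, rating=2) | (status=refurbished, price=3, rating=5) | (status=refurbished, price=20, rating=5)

The classifier is using: rating ≤ 3.
(status=refurbished, price=22, rating=2) → rating = 2 → Positive. (status=refurbished, price=3, rating=5) → rating = 5 → Negative. (status=refurbished, price=20, rating=5) → rating = 5 → Negative.

Positive, Negative, Negative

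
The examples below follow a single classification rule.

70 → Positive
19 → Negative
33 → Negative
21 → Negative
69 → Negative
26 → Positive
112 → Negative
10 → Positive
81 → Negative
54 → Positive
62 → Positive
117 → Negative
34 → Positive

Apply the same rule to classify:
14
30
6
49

Positive, Positive, Positive, Negative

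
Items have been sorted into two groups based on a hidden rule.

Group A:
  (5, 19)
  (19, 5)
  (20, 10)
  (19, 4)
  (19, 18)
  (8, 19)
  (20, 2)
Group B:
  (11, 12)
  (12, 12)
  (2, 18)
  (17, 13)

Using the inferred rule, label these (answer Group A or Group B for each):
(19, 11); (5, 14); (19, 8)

Group A, Group B, Group A

All 'Group A' examples share one property — max ≥ 19 — and every 'Group B' example lacks it.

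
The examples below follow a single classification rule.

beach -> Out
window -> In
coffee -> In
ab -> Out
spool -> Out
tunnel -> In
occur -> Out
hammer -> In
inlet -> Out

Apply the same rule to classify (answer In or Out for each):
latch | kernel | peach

The common property of the 'In' items is: length 6. No 'Out' item has it.

Out, In, Out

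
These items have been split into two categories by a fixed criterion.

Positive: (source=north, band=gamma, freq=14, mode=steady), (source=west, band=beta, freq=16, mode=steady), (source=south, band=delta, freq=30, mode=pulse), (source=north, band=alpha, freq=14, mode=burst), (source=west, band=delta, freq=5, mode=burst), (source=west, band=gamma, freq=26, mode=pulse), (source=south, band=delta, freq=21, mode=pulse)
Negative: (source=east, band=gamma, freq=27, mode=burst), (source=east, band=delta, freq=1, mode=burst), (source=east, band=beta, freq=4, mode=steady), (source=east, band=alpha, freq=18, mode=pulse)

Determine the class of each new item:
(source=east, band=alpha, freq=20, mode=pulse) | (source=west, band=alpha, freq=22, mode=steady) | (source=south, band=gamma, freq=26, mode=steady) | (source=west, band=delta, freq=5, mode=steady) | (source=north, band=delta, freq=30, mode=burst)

The common property of the 'Positive' items is: source is not east. No 'Negative' item has it.
(source=east, band=alpha, freq=20, mode=pulse): Negative (source is east).
(source=west, band=alpha, freq=22, mode=steady): Positive (source is west).
(source=south, band=gamma, freq=26, mode=steady): Positive (source is south).
(source=west, band=delta, freq=5, mode=steady): Positive (source is west).
(source=north, band=delta, freq=30, mode=burst): Positive (source is north).

Negative, Positive, Positive, Positive, Positive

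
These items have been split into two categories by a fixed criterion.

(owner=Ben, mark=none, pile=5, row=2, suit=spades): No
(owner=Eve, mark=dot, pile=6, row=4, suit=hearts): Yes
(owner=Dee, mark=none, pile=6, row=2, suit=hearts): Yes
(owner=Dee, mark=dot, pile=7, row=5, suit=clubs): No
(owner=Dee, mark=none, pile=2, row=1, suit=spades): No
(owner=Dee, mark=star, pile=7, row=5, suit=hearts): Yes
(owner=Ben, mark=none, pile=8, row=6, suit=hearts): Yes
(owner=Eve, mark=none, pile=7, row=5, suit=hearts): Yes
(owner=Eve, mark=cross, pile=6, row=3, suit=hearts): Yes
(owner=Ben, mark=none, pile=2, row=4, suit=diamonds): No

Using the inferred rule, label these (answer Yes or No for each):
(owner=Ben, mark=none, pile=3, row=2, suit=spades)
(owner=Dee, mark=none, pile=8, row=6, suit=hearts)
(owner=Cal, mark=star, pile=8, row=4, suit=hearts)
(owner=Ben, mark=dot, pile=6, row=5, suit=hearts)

No, Yes, Yes, Yes

One predicate separates the groups cleanly: suit is hearts.
(owner=Ben, mark=none, pile=3, row=2, suit=spades): No (suit is spades). (owner=Dee, mark=none, pile=8, row=6, suit=hearts): Yes (suit is hearts). (owner=Cal, mark=star, pile=8, row=4, suit=hearts): Yes (suit is hearts). (owner=Ben, mark=dot, pile=6, row=5, suit=hearts): Yes (suit is hearts).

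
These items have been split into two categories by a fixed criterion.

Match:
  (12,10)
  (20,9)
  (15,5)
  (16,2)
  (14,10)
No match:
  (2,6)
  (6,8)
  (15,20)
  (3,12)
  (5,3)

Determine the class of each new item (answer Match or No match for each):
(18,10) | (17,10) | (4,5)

The rule appears to be: first > second AND sum ≥ 14.
Match: (18,10), since 18 > 10, 18+10 = 28.
Match: (17,10), since 17 > 10, 17+10 = 27.
No match: (4,5), since 4 < 5, 4+5 = 9.

Match, Match, No match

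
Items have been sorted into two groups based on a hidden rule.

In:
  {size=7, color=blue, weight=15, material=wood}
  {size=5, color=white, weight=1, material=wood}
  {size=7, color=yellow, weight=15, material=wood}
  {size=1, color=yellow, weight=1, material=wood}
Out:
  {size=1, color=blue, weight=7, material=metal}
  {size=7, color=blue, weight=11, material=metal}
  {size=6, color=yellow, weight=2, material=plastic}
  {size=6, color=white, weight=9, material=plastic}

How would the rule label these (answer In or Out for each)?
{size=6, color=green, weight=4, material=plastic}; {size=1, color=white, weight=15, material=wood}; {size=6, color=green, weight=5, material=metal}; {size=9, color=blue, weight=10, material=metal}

Out, In, Out, Out

Every 'In' example satisfies: material is wood. None of the 'Out' examples do.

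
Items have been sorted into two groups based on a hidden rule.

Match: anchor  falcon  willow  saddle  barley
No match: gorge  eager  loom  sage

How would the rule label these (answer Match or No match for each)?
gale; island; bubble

No match, Match, Match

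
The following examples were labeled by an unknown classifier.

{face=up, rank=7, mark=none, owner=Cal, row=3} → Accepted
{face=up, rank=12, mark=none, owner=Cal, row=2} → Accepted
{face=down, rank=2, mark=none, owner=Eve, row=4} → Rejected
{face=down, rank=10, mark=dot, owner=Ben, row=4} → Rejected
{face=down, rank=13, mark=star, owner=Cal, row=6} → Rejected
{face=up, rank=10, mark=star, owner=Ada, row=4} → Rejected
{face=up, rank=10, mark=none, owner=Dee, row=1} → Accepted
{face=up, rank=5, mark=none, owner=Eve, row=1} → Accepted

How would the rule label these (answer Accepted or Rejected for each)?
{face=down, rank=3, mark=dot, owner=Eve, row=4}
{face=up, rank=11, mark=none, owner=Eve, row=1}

Rejected, Accepted

The classifier is using: row ≤ 3.
{face=down, rank=3, mark=dot, owner=Eve, row=4} — row = 4, hence Rejected.
{face=up, rank=11, mark=none, owner=Eve, row=1} — row = 1, hence Accepted.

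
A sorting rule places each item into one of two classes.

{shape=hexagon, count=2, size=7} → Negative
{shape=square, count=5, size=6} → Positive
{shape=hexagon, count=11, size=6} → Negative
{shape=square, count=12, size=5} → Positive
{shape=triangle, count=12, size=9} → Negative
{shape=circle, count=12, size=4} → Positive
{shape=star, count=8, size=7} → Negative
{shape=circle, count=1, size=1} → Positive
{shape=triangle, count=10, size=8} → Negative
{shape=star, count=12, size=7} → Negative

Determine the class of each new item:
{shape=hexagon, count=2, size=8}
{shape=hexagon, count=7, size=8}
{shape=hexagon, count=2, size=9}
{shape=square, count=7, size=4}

The rule appears to be: shape is circle OR shape is square.
{shape=hexagon, count=2, size=8}: shape is hexagon — doesn't qualify, so Negative. {shape=hexagon, count=7, size=8}: shape is hexagon — doesn't qualify, so Negative. {shape=hexagon, count=2, size=9}: shape is hexagon — doesn't qualify, so Negative. {shape=square, count=7, size=4}: shape is square — meets the rule, so Positive.

Negative, Negative, Negative, Positive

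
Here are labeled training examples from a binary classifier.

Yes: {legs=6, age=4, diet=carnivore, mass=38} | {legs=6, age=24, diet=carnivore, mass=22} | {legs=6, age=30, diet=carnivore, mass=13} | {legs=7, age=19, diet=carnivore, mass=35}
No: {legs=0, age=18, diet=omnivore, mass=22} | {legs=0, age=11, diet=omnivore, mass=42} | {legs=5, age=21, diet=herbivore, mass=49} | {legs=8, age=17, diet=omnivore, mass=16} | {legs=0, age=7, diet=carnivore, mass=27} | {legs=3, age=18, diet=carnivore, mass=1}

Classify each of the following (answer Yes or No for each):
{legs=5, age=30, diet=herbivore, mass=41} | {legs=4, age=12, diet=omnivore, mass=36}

The rule appears to be: diet is carnivore AND legs ≥ 5.

No, No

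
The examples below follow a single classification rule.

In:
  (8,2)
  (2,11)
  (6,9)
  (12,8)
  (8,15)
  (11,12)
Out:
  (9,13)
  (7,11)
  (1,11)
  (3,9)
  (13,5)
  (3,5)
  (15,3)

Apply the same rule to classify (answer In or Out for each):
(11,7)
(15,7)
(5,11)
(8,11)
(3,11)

Every 'In' example satisfies: product is even. None of the 'Out' examples do.

Out, Out, Out, In, Out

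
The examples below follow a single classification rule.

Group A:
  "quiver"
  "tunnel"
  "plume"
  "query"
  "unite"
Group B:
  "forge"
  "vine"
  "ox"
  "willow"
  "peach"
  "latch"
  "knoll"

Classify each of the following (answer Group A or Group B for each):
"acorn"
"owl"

Group B, Group B

The common property of the 'Group A' items is: contains 'u'. No 'Group B' item has it.
"acorn" → no 'u' → Group B. "owl" → no 'u' → Group B.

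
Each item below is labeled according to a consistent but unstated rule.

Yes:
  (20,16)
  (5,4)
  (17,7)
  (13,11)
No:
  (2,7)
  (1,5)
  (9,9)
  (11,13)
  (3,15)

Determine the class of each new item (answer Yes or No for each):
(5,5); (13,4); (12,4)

No, Yes, Yes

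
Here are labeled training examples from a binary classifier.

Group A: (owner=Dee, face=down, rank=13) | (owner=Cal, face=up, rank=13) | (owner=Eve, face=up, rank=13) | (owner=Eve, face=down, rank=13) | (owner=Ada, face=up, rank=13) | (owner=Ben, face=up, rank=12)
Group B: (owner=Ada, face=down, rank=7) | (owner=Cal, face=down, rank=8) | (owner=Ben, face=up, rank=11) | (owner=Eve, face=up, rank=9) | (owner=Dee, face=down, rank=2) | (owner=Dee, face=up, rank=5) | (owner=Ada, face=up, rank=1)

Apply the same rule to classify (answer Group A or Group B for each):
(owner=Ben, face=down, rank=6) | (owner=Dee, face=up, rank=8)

Group B, Group B

'Group A' ⟺ rank ≥ 12.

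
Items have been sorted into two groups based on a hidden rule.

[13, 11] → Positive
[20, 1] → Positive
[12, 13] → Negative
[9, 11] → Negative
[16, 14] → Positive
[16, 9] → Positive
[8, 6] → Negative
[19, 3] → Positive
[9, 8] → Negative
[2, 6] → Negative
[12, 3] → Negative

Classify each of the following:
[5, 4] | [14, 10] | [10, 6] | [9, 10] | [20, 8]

Negative, Positive, Negative, Negative, Positive

The common property of the 'Positive' items is: first ≥ 13. No 'Negative' item has it.
[5, 4] → first 5 → Negative.
[14, 10] → first 14 → Positive.
[10, 6] → first 10 → Negative.
[9, 10] → first 9 → Negative.
[20, 8] → first 20 → Positive.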